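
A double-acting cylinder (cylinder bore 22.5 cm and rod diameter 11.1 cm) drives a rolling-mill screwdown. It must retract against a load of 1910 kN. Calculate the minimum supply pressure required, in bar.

Rod-side annular area A_ann = π/4 × (22.5² − 11.1²) = 300.8 cm^2
Retraction: pressure acts on the annular area.
P = F / A = 1910 kN / A

P ≈ 635 bar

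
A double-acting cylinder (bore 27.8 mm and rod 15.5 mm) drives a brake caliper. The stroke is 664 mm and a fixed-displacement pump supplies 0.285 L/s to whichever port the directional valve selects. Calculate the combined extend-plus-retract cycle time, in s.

Cap-side area A_cap = π/4 × (27.8 mm)² = 607.0 mm^2
Rod-side annular area A_ann = π/4 × (27.8² − 15.5²) = 418.3 mm^2
t_ext = A_cap·L/Q = 1.414 s
t_ret = A_ann·L/Q = 0.9746 s
t_cycle = t_ext + t_ret

t ≈ 2.39 s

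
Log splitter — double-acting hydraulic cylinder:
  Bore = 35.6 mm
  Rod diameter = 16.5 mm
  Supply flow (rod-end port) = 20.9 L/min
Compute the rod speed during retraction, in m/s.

v ≈ 0.446 m/s

Rod-side annular area A_ann = π/4 × (35.6² − 16.5²) = 781.6 mm^2
Flow into the rod-end port fills the annular volume.
v = Q / A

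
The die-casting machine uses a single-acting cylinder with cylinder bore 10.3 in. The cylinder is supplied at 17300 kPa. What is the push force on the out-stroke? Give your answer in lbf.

Cap-side area A_cap = π/4 × (10.3 in)² = 83.32 in^2
F = P × A_cap = 17300 kPa × A_cap

F ≈ 2.09e5 lbf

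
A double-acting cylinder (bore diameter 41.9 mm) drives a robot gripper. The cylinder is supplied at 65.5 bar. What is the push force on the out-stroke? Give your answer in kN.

Cap-side area A_cap = π/4 × (41.9 mm)² = 1379 mm^2
F = P × A_cap = 65.5 bar × A_cap

F ≈ 9.03 kN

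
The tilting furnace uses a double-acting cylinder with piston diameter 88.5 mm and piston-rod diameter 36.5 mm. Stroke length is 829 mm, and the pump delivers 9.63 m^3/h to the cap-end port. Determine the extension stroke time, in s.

Cap-side area A_cap = π/4 × (88.5 mm)² = 6151 mm^2
Swept volume V = A × L; t = V / Q = A·L / Q

t ≈ 1.91 s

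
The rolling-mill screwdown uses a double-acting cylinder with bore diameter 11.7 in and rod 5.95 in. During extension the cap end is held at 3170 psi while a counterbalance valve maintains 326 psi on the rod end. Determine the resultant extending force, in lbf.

Cap-side area A_cap = π/4 × (11.7 in)² = 107.5 in^2
Rod-side annular area A_ann = π/4 × (11.7² − 5.95²) = 79.71 in^2
Net thrust = P_cap·A_cap − P_rod·A_ann = 3.408e5 lbf − 25980 lbf

F ≈ 3.15e5 lbf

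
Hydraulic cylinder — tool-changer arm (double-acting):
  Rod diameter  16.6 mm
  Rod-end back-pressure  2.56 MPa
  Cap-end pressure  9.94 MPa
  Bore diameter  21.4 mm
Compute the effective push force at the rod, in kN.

F ≈ 3.21 kN

Cap-side area A_cap = π/4 × (21.4 mm)² = 359.7 mm^2
Rod-side annular area A_ann = π/4 × (21.4² − 16.6²) = 143.3 mm^2
Net thrust = P_cap·A_cap − P_rod·A_ann = 3.575 kN − 0.3667 kN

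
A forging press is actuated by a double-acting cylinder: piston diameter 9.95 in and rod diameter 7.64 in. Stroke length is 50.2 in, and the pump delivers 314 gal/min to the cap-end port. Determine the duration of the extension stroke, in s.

Cap-side area A_cap = π/4 × (9.95 in)² = 77.76 in^2
Swept volume V = A × L; t = V / Q = A·L / Q

t ≈ 3.23 s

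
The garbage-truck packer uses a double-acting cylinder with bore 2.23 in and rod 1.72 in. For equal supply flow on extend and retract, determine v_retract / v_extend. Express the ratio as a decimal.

v_ret/v_ext ≈ 2.47

Cap-side area A_cap = π/4 × (2.23 in)² = 3.906 in^2
Rod-side annular area A_ann = π/4 × (2.23² − 1.72²) = 1.582 in^2
For equal Q, v ∝ 1/A, so v_ret/v_ext = A_cap/A_ann.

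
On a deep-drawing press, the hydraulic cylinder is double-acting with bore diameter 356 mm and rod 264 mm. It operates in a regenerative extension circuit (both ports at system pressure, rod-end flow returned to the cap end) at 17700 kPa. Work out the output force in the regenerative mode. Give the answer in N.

With equal pressure on both faces, forces on the annular region cancel; the net push is pressure × rod cross-section.
Rod cross-section A_rod = π/4 × (264 mm)² = 54740 mm^2
F = P × A_rod

F ≈ 9.69e5 N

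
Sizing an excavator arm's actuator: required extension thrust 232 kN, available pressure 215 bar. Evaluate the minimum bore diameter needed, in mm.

D ≈ 117 mm

Extension force acts on the full piston face: F = P × (π/4)D².
D = √(4F / (πP)) = √(4 × 232 kN / (π × 215 bar))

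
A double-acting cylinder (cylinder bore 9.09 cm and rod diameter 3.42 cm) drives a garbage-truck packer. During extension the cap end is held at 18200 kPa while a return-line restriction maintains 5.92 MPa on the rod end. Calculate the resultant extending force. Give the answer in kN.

F ≈ 85.1 kN

Cap-side area A_cap = π/4 × (9.09 cm)² = 64.90 cm^2
Rod-side annular area A_ann = π/4 × (9.09² − 3.42²) = 55.71 cm^2
Net thrust = P_cap·A_cap − P_rod·A_ann = 118.1 kN − 32.98 kN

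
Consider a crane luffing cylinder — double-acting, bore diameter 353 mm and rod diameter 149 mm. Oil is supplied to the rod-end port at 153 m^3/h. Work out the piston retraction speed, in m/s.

Rod-side annular area A_ann = π/4 × (353² − 149²) = 80430 mm^2
Flow into the rod-end port fills the annular volume.
v = Q / A

v ≈ 0.528 m/s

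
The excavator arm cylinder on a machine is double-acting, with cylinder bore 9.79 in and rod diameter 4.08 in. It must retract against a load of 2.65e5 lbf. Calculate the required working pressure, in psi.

P ≈ 4260 psi

Rod-side annular area A_ann = π/4 × (9.79² − 4.08²) = 62.20 in^2
Retraction: pressure acts on the annular area.
P = F / A = 2.65e5 lbf / A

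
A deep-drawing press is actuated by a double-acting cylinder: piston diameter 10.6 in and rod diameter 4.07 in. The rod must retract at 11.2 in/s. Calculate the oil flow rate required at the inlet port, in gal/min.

Rod-side annular area A_ann = π/4 × (10.6² − 4.07²) = 75.24 in^2
Q = A × v

Q ≈ 219 gal/min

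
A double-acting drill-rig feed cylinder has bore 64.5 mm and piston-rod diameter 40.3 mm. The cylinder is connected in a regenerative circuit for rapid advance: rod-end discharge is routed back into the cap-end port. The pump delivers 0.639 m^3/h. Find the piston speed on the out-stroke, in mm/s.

v ≈ 139 mm/s

In regeneration the rod-end outflow joins the pump flow into the cap end, so the net volume the pump must supply per unit advance equals the rod cross-section area.
Rod cross-section A_rod = π/4 × (40.3 mm)² = 1276 mm^2
v = Q_pump / A_rod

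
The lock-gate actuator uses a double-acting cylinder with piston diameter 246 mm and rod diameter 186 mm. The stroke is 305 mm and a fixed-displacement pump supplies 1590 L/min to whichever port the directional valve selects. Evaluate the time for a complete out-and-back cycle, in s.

Cap-side area A_cap = π/4 × (246 mm)² = 47530 mm^2
Rod-side annular area A_ann = π/4 × (246² − 186²) = 20360 mm^2
t_ext = A_cap·L/Q = 0.5470 s
t_ret = A_ann·L/Q = 0.2343 s
t_cycle = t_ext + t_ret

t ≈ 0.781 s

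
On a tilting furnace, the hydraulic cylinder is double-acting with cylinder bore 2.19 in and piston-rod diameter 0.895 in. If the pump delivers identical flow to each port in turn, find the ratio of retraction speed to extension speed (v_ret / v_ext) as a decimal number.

v_ret/v_ext ≈ 1.20

Cap-side area A_cap = π/4 × (2.19 in)² = 3.767 in^2
Rod-side annular area A_ann = π/4 × (2.19² − 0.895²) = 3.138 in^2
For equal Q, v ∝ 1/A, so v_ret/v_ext = A_cap/A_ann.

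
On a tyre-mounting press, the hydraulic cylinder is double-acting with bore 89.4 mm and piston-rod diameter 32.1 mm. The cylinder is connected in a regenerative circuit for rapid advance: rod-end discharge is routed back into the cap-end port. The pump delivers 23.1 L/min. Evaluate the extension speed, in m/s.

v ≈ 0.476 m/s

In regeneration the rod-end outflow joins the pump flow into the cap end, so the net volume the pump must supply per unit advance equals the rod cross-section area.
Rod cross-section A_rod = π/4 × (32.1 mm)² = 809.3 mm^2
v = Q_pump / A_rod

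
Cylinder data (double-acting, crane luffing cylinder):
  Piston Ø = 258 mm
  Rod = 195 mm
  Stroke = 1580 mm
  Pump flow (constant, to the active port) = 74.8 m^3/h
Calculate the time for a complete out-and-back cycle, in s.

Cap-side area A_cap = π/4 × (258 mm)² = 52280 mm^2
Rod-side annular area A_ann = π/4 × (258² − 195²) = 22410 mm^2
t_ext = A_cap·L/Q = 3.975 s
t_ret = A_ann·L/Q = 1.704 s
t_cycle = t_ext + t_ret

t ≈ 5.68 s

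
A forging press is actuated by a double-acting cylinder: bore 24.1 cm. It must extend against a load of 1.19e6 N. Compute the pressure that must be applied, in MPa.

P ≈ 26.1 MPa

Cap-side area A_cap = π/4 × (24.1 cm)² = 456.2 cm^2
P = F / A = 1.19e6 N / A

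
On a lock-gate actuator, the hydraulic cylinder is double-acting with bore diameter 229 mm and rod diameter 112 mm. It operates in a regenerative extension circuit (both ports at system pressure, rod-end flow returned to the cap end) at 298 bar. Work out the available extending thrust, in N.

F ≈ 2.94e5 N

With equal pressure on both faces, forces on the annular region cancel; the net push is pressure × rod cross-section.
Rod cross-section A_rod = π/4 × (112 mm)² = 9852 mm^2
F = P × A_rod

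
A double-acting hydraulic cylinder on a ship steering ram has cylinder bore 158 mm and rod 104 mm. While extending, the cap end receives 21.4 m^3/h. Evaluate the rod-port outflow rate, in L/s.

Q_out ≈ 3.37 L/s

Cap-side area A_cap = π/4 × (158 mm)² = 19610 mm^2
Rod-side annular area A_ann = π/4 × (158² − 104²) = 11110 mm^2
Piston speed v = Q_in/A_cap; rod-end outflow Q_out = v × A_ann = Q_in × A_ann/A_cap.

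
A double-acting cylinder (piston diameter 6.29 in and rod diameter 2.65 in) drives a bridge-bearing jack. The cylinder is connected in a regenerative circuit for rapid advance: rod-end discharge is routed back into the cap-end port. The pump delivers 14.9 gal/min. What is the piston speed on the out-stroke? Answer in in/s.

v ≈ 10.4 in/s

In regeneration the rod-end outflow joins the pump flow into the cap end, so the net volume the pump must supply per unit advance equals the rod cross-section area.
Rod cross-section A_rod = π/4 × (2.65 in)² = 5.515 in^2
v = Q_pump / A_rod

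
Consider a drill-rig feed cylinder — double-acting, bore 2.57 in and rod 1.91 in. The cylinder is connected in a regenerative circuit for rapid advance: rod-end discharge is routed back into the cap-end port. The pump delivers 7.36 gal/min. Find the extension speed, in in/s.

In regeneration the rod-end outflow joins the pump flow into the cap end, so the net volume the pump must supply per unit advance equals the rod cross-section area.
Rod cross-section A_rod = π/4 × (1.91 in)² = 2.865 in^2
v = Q_pump / A_rod

v ≈ 9.89 in/s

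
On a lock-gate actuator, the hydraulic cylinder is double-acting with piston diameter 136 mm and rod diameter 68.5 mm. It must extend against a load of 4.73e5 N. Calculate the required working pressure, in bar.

P ≈ 326 bar

Cap-side area A_cap = π/4 × (136 mm)² = 14530 mm^2
P = F / A = 4.73e5 N / A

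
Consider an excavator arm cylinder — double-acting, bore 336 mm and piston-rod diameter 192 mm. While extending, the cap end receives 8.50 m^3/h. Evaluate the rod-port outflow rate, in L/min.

Q_out ≈ 95.4 L/min

Cap-side area A_cap = π/4 × (336 mm)² = 88670 mm^2
Rod-side annular area A_ann = π/4 × (336² − 192²) = 59720 mm^2
Piston speed v = Q_in/A_cap; rod-end outflow Q_out = v × A_ann = Q_in × A_ann/A_cap.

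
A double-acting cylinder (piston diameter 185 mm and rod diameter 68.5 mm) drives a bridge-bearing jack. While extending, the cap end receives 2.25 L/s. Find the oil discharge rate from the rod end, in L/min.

Q_out ≈ 116 L/min

Cap-side area A_cap = π/4 × (185 mm)² = 26880 mm^2
Rod-side annular area A_ann = π/4 × (185² − 68.5²) = 23190 mm^2
Piston speed v = Q_in/A_cap; rod-end outflow Q_out = v × A_ann = Q_in × A_ann/A_cap.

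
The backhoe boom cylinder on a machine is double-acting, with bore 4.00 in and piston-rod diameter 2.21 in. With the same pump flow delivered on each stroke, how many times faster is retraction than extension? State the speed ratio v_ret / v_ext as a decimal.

Cap-side area A_cap = π/4 × (4.00 in)² = 12.57 in^2
Rod-side annular area A_ann = π/4 × (4.00² − 2.21²) = 8.730 in^2
For equal Q, v ∝ 1/A, so v_ret/v_ext = A_cap/A_ann.

v_ret/v_ext ≈ 1.44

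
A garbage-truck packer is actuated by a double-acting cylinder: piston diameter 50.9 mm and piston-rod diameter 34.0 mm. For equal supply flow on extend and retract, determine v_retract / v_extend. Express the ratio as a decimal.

Cap-side area A_cap = π/4 × (50.9 mm)² = 2035 mm^2
Rod-side annular area A_ann = π/4 × (50.9² − 34.0²) = 1127 mm^2
For equal Q, v ∝ 1/A, so v_ret/v_ext = A_cap/A_ann.

v_ret/v_ext ≈ 1.81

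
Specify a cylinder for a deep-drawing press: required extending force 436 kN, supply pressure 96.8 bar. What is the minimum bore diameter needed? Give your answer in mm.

Extension force acts on the full piston face: F = P × (π/4)D².
D = √(4F / (πP)) = √(4 × 436 kN / (π × 96.8 bar))

D ≈ 239 mm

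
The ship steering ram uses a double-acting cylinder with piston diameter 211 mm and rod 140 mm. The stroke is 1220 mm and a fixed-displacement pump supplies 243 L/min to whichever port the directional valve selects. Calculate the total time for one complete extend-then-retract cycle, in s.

Cap-side area A_cap = π/4 × (211 mm)² = 34970 mm^2
Rod-side annular area A_ann = π/4 × (211² − 140²) = 19570 mm^2
t_ext = A_cap·L/Q = 10.53 s
t_ret = A_ann·L/Q = 5.896 s
t_cycle = t_ext + t_ret

t ≈ 16.4 s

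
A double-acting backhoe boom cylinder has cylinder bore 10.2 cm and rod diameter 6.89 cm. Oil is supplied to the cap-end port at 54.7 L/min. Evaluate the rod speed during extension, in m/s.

v ≈ 0.112 m/s

Cap-side area A_cap = π/4 × (10.2 cm)² = 81.71 cm^2
v = Q / A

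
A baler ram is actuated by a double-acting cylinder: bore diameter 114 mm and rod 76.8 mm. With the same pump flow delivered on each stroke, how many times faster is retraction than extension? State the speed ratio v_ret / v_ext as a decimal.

Cap-side area A_cap = π/4 × (114 mm)² = 10210 mm^2
Rod-side annular area A_ann = π/4 × (114² − 76.8²) = 5575 mm^2
For equal Q, v ∝ 1/A, so v_ret/v_ext = A_cap/A_ann.

v_ret/v_ext ≈ 1.83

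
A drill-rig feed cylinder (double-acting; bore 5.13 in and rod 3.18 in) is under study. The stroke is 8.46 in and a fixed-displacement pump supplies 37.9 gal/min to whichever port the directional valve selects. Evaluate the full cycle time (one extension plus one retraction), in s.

Cap-side area A_cap = π/4 × (5.13 in)² = 20.67 in^2
Rod-side annular area A_ann = π/4 × (5.13² − 3.18²) = 12.73 in^2
t_ext = A_cap·L/Q = 1.198 s
t_ret = A_ann·L/Q = 0.7379 s
t_cycle = t_ext + t_ret

t ≈ 1.94 s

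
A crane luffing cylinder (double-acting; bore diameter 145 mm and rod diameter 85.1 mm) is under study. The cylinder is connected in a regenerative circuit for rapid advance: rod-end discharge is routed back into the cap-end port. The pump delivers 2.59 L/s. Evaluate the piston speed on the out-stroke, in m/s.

In regeneration the rod-end outflow joins the pump flow into the cap end, so the net volume the pump must supply per unit advance equals the rod cross-section area.
Rod cross-section A_rod = π/4 × (85.1 mm)² = 5688 mm^2
v = Q_pump / A_rod

v ≈ 0.455 m/s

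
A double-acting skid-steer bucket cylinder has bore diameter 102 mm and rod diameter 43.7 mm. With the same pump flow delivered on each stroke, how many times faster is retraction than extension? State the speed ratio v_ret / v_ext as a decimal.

Cap-side area A_cap = π/4 × (102 mm)² = 8171 mm^2
Rod-side annular area A_ann = π/4 × (102² − 43.7²) = 6671 mm^2
For equal Q, v ∝ 1/A, so v_ret/v_ext = A_cap/A_ann.

v_ret/v_ext ≈ 1.22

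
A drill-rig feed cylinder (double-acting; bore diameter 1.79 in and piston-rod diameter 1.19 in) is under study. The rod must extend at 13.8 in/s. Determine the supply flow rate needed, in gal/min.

Q ≈ 9.02 gal/min

Cap-side area A_cap = π/4 × (1.79 in)² = 2.516 in^2
Q = A × v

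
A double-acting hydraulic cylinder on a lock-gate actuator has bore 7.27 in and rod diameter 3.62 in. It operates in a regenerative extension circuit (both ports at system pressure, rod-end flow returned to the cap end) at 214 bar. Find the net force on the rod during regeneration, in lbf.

F ≈ 31900 lbf

With equal pressure on both faces, forces on the annular region cancel; the net push is pressure × rod cross-section.
Rod cross-section A_rod = π/4 × (3.62 in)² = 10.29 in^2
F = P × A_rod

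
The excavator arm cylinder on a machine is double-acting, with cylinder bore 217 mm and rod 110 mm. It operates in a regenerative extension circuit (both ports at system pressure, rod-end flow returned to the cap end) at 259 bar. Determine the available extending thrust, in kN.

With equal pressure on both faces, forces on the annular region cancel; the net push is pressure × rod cross-section.
Rod cross-section A_rod = π/4 × (110 mm)² = 9503 mm^2
F = P × A_rod

F ≈ 246 kN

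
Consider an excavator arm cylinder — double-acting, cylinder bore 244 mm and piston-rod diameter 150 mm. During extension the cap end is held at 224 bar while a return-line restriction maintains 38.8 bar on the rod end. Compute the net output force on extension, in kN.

Cap-side area A_cap = π/4 × (244 mm)² = 46760 mm^2
Rod-side annular area A_ann = π/4 × (244² − 150²) = 29090 mm^2
Net thrust = P_cap·A_cap − P_rod·A_ann = 1047 kN − 112.9 kN

F ≈ 935 kN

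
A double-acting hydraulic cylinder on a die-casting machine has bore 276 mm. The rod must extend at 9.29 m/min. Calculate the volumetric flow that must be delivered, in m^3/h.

Q ≈ 33.3 m^3/h

Cap-side area A_cap = π/4 × (276 mm)² = 59830 mm^2
Q = A × v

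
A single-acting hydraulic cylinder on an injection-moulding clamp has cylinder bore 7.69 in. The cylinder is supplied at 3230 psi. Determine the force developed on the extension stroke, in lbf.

Cap-side area A_cap = π/4 × (7.69 in)² = 46.45 in^2
F = P × A_cap = 3230 psi × A_cap

F ≈ 1.50e5 lbf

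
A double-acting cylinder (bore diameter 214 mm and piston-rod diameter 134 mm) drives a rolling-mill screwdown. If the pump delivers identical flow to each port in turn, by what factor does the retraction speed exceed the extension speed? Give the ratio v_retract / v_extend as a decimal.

Cap-side area A_cap = π/4 × (214 mm)² = 35970 mm^2
Rod-side annular area A_ann = π/4 × (214² − 134²) = 21870 mm^2
For equal Q, v ∝ 1/A, so v_ret/v_ext = A_cap/A_ann.

v_ret/v_ext ≈ 1.64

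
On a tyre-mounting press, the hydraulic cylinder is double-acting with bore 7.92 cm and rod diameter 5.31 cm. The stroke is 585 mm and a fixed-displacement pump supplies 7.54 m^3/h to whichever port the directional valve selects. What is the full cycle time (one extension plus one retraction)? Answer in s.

Cap-side area A_cap = π/4 × (7.92 cm)² = 49.27 cm^2
Rod-side annular area A_ann = π/4 × (7.92² − 5.31²) = 27.12 cm^2
t_ext = A_cap·L/Q = 1.376 s
t_ret = A_ann·L/Q = 0.7575 s
t_cycle = t_ext + t_ret

t ≈ 2.13 s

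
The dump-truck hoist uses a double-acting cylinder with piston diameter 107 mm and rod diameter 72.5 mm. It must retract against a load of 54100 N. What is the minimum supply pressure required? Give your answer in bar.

P ≈ 111 bar

Rod-side annular area A_ann = π/4 × (107² − 72.5²) = 4864 mm^2
Retraction: pressure acts on the annular area.
P = F / A = 54100 N / A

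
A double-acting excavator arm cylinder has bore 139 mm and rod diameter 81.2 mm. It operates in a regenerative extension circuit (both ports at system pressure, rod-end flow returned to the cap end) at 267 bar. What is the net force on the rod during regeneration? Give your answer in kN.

F ≈ 138 kN

With equal pressure on both faces, forces on the annular region cancel; the net push is pressure × rod cross-section.
Rod cross-section A_rod = π/4 × (81.2 mm)² = 5178 mm^2
F = P × A_rod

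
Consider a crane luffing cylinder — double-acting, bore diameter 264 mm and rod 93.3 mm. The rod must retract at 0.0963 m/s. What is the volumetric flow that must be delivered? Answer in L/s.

Q ≈ 4.61 L/s

Rod-side annular area A_ann = π/4 × (264² − 93.3²) = 47900 mm^2
Q = A × v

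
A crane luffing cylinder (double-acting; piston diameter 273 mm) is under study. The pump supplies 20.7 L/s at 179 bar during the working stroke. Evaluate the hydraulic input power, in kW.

Hydraulic power = P × Q

W ≈ 371 kW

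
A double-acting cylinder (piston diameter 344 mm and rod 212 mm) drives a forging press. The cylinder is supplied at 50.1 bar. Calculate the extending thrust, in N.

F ≈ 4.66e5 N

Cap-side area A_cap = π/4 × (344 mm)² = 92940 mm^2
F = P × A_cap = 50.1 bar × A_cap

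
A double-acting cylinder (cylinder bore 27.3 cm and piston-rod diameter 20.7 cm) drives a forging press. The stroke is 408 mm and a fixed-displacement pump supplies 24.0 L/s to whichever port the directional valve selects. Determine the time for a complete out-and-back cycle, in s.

Cap-side area A_cap = π/4 × (27.3 cm)² = 585.3 cm^2
Rod-side annular area A_ann = π/4 × (27.3² − 20.7²) = 248.8 cm^2
t_ext = A_cap·L/Q = 0.9951 s
t_ret = A_ann·L/Q = 0.4230 s
t_cycle = t_ext + t_ret

t ≈ 1.42 s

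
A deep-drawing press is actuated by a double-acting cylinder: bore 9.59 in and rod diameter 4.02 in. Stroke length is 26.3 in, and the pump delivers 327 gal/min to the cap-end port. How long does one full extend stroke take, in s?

Cap-side area A_cap = π/4 × (9.59 in)² = 72.23 in^2
Swept volume V = A × L; t = V / Q = A·L / Q

t ≈ 1.51 s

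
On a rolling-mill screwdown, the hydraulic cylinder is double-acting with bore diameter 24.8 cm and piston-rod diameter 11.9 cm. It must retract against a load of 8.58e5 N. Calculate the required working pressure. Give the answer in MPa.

P ≈ 23.1 MPa

Rod-side annular area A_ann = π/4 × (24.8² − 11.9²) = 371.8 cm^2
Retraction: pressure acts on the annular area.
P = F / A = 8.58e5 N / A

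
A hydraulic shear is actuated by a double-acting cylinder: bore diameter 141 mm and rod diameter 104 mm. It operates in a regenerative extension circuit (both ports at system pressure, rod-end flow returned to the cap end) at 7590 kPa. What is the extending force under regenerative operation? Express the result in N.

F ≈ 64500 N

With equal pressure on both faces, forces on the annular region cancel; the net push is pressure × rod cross-section.
Rod cross-section A_rod = π/4 × (104 mm)² = 8495 mm^2
F = P × A_rod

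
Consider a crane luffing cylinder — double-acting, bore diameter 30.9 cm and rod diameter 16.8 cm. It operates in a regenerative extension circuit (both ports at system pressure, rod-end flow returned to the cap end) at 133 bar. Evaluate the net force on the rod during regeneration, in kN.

F ≈ 295 kN

With equal pressure on both faces, forces on the annular region cancel; the net push is pressure × rod cross-section.
Rod cross-section A_rod = π/4 × (16.8 cm)² = 221.7 cm^2
F = P × A_rod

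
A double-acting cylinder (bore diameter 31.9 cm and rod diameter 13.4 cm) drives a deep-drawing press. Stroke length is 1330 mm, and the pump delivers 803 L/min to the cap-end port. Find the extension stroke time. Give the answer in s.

t ≈ 7.94 s

Cap-side area A_cap = π/4 × (31.9 cm)² = 799.2 cm^2
Swept volume V = A × L; t = V / Q = A·L / Q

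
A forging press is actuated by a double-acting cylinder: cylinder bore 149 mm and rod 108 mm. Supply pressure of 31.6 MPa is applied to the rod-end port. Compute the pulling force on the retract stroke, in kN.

F ≈ 262 kN

Rod-side annular area A_ann = π/4 × (149² − 108²) = 8276 mm^2
On retraction the pressure acts on the annular area (bore minus rod).
F = P × A_ann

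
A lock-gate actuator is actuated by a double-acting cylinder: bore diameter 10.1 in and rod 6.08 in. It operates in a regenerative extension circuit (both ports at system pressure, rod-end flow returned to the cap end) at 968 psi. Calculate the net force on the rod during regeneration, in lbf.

F ≈ 28100 lbf

With equal pressure on both faces, forces on the annular region cancel; the net push is pressure × rod cross-section.
Rod cross-section A_rod = π/4 × (6.08 in)² = 29.03 in^2
F = P × A_rod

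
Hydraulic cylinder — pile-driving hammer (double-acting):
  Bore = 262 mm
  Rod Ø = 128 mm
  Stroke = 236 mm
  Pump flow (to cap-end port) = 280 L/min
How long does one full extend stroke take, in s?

t ≈ 2.73 s

Cap-side area A_cap = π/4 × (262 mm)² = 53910 mm^2
Swept volume V = A × L; t = V / Q = A·L / Q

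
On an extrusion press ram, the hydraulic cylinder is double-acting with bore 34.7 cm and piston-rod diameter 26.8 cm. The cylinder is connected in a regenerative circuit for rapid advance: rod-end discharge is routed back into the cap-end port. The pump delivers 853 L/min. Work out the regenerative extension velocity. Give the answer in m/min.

v ≈ 15.1 m/min

In regeneration the rod-end outflow joins the pump flow into the cap end, so the net volume the pump must supply per unit advance equals the rod cross-section area.
Rod cross-section A_rod = π/4 × (26.8 cm)² = 564.1 cm^2
v = Q_pump / A_rod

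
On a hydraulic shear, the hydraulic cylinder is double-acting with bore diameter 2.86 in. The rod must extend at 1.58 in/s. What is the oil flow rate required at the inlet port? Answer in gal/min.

Q ≈ 2.64 gal/min

Cap-side area A_cap = π/4 × (2.86 in)² = 6.424 in^2
Q = A × v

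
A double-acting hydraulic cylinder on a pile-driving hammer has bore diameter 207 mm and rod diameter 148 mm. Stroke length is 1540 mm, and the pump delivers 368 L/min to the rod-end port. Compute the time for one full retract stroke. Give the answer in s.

Rod-side annular area A_ann = π/4 × (207² − 148²) = 16450 mm^2
Swept volume V = A × L; t = V / Q = A·L / Q

t ≈ 4.13 s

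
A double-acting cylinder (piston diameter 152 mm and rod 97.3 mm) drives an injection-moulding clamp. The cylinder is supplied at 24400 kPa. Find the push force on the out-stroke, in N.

F ≈ 4.43e5 N

Cap-side area A_cap = π/4 × (152 mm)² = 18150 mm^2
F = P × A_cap = 24400 kPa × A_cap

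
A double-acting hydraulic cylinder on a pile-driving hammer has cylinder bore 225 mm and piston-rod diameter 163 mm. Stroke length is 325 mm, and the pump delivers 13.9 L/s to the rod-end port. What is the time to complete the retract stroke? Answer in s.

t ≈ 0.442 s

Rod-side annular area A_ann = π/4 × (225² − 163²) = 18890 mm^2
Swept volume V = A × L; t = V / Q = A·L / Q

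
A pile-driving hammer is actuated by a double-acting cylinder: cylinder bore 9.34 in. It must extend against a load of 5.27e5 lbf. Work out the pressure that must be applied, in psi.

Cap-side area A_cap = π/4 × (9.34 in)² = 68.51 in^2
P = F / A = 5.27e5 lbf / A

P ≈ 7690 psi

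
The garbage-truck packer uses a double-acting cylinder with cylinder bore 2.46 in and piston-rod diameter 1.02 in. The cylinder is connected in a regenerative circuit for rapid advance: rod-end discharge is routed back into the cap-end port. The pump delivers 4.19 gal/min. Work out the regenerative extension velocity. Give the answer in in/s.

In regeneration the rod-end outflow joins the pump flow into the cap end, so the net volume the pump must supply per unit advance equals the rod cross-section area.
Rod cross-section A_rod = π/4 × (1.02 in)² = 0.8171 in^2
v = Q_pump / A_rod

v ≈ 19.7 in/s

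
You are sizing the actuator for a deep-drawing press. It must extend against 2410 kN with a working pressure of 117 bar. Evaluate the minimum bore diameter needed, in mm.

D ≈ 512 mm

Extension force acts on the full piston face: F = P × (π/4)D².
D = √(4F / (πP)) = √(4 × 2410 kN / (π × 117 bar))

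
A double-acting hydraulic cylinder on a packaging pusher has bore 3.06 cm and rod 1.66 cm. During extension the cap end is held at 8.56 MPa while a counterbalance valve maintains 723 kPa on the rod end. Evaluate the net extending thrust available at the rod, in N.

Cap-side area A_cap = π/4 × (3.06 cm)² = 7.354 cm^2
Rod-side annular area A_ann = π/4 × (3.06² − 1.66²) = 5.190 cm^2
Net thrust = P_cap·A_cap − P_rod·A_ann = 6295 N − 375.2 N

F ≈ 5920 N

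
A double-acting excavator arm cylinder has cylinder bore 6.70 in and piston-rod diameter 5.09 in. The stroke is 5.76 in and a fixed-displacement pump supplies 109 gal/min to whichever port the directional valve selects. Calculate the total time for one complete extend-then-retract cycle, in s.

t ≈ 0.689 s

Cap-side area A_cap = π/4 × (6.70 in)² = 35.26 in^2
Rod-side annular area A_ann = π/4 × (6.70² − 5.09²) = 14.91 in^2
t_ext = A_cap·L/Q = 0.4839 s
t_ret = A_ann·L/Q = 0.2046 s
t_cycle = t_ext + t_ret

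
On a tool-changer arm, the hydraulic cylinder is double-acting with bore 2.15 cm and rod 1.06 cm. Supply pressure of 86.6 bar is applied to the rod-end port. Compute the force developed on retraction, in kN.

Rod-side annular area A_ann = π/4 × (2.15² − 1.06²) = 2.748 cm^2
On retraction the pressure acts on the annular area (bore minus rod).
F = P × A_ann

F ≈ 2.38 kN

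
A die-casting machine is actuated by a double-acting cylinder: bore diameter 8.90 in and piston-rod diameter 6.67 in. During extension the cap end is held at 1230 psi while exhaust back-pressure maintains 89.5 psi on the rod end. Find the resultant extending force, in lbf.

F ≈ 74100 lbf

Cap-side area A_cap = π/4 × (8.90 in)² = 62.21 in^2
Rod-side annular area A_ann = π/4 × (8.90² − 6.67²) = 27.27 in^2
Net thrust = P_cap·A_cap − P_rod·A_ann = 76520 lbf − 2441 lbf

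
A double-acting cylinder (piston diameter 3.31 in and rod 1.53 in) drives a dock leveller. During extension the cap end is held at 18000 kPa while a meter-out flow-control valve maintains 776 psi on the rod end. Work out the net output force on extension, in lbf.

F ≈ 17200 lbf

Cap-side area A_cap = π/4 × (3.31 in)² = 8.605 in^2
Rod-side annular area A_ann = π/4 × (3.31² − 1.53²) = 6.766 in^2
Net thrust = P_cap·A_cap − P_rod·A_ann = 22460 lbf − 5251 lbf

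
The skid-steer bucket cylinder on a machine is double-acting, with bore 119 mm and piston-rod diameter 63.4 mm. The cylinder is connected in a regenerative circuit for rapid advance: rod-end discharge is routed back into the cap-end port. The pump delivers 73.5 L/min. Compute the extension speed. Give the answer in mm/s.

In regeneration the rod-end outflow joins the pump flow into the cap end, so the net volume the pump must supply per unit advance equals the rod cross-section area.
Rod cross-section A_rod = π/4 × (63.4 mm)² = 3157 mm^2
v = Q_pump / A_rod

v ≈ 388 mm/s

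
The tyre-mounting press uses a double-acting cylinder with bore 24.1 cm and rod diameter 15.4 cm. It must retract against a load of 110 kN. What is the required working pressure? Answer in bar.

Rod-side annular area A_ann = π/4 × (24.1² − 15.4²) = 269.9 cm^2
Retraction: pressure acts on the annular area.
P = F / A = 110 kN / A

P ≈ 40.8 bar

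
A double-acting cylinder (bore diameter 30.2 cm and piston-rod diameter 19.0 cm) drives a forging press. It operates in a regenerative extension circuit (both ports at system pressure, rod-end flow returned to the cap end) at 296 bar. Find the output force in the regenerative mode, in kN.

F ≈ 839 kN

With equal pressure on both faces, forces on the annular region cancel; the net push is pressure × rod cross-section.
Rod cross-section A_rod = π/4 × (19.0 cm)² = 283.5 cm^2
F = P × A_rod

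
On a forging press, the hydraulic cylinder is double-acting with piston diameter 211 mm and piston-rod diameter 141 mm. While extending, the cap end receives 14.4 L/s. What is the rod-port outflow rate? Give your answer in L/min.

Q_out ≈ 478 L/min

Cap-side area A_cap = π/4 × (211 mm)² = 34970 mm^2
Rod-side annular area A_ann = π/4 × (211² − 141²) = 19350 mm^2
Piston speed v = Q_in/A_cap; rod-end outflow Q_out = v × A_ann = Q_in × A_ann/A_cap.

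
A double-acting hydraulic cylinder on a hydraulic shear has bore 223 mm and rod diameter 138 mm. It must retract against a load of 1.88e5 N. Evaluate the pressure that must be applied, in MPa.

P ≈ 7.80 MPa

Rod-side annular area A_ann = π/4 × (223² − 138²) = 24100 mm^2
Retraction: pressure acts on the annular area.
P = F / A = 1.88e5 N / A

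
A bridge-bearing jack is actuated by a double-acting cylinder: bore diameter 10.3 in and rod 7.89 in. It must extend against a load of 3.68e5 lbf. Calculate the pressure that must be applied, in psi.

P ≈ 4420 psi

Cap-side area A_cap = π/4 × (10.3 in)² = 83.32 in^2
P = F / A = 3.68e5 lbf / A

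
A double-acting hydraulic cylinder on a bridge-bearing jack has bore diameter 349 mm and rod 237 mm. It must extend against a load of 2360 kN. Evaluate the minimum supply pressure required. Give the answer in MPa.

P ≈ 24.7 MPa

Cap-side area A_cap = π/4 × (349 mm)² = 95660 mm^2
P = F / A = 2360 kN / A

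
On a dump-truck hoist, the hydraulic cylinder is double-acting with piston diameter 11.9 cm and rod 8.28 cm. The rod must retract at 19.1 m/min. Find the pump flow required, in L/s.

Q ≈ 1.83 L/s

Rod-side annular area A_ann = π/4 × (11.9² − 8.28²) = 57.37 cm^2
Q = A × v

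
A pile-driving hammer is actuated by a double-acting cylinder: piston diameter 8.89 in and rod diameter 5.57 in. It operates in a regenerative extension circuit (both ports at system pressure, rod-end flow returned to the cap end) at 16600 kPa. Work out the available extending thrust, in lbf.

With equal pressure on both faces, forces on the annular region cancel; the net push is pressure × rod cross-section.
Rod cross-section A_rod = π/4 × (5.57 in)² = 24.37 in^2
F = P × A_rod

F ≈ 58700 lbf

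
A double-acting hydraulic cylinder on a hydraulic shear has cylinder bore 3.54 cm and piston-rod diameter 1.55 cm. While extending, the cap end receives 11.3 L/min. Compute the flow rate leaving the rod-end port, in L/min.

Q_out ≈ 9.13 L/min

Cap-side area A_cap = π/4 × (3.54 cm)² = 9.842 cm^2
Rod-side annular area A_ann = π/4 × (3.54² − 1.55²) = 7.955 cm^2
Piston speed v = Q_in/A_cap; rod-end outflow Q_out = v × A_ann = Q_in × A_ann/A_cap.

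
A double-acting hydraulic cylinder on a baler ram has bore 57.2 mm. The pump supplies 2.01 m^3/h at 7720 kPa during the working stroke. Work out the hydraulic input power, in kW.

W ≈ 4.31 kW

Hydraulic power = P × Q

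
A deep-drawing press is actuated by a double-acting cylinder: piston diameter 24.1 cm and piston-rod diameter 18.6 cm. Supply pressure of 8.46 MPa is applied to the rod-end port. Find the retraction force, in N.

Rod-side annular area A_ann = π/4 × (24.1² − 18.6²) = 184.5 cm^2
On retraction the pressure acts on the annular area (bore minus rod).
F = P × A_ann

F ≈ 1.56e5 N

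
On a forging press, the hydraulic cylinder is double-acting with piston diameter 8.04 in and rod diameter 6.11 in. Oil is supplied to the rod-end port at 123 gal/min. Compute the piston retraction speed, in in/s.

v ≈ 22.1 in/s

Rod-side annular area A_ann = π/4 × (8.04² − 6.11²) = 21.45 in^2
Flow into the rod-end port fills the annular volume.
v = Q / A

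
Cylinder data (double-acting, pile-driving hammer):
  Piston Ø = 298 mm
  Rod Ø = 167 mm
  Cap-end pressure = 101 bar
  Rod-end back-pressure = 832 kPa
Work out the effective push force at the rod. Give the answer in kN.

F ≈ 665 kN

Cap-side area A_cap = π/4 × (298 mm)² = 69750 mm^2
Rod-side annular area A_ann = π/4 × (298² − 167²) = 47840 mm^2
Net thrust = P_cap·A_cap − P_rod·A_ann = 704.4 kN − 39.80 kN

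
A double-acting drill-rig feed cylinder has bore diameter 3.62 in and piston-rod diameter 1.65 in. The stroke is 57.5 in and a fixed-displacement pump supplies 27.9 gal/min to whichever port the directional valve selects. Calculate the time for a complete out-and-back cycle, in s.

t ≈ 9.87 s

Cap-side area A_cap = π/4 × (3.62 in)² = 10.29 in^2
Rod-side annular area A_ann = π/4 × (3.62² − 1.65²) = 8.154 in^2
t_ext = A_cap·L/Q = 5.509 s
t_ret = A_ann·L/Q = 4.365 s
t_cycle = t_ext + t_ret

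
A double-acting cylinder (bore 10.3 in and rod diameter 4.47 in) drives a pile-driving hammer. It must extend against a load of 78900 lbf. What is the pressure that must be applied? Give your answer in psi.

Cap-side area A_cap = π/4 × (10.3 in)² = 83.32 in^2
P = F / A = 78900 lbf / A

P ≈ 947 psi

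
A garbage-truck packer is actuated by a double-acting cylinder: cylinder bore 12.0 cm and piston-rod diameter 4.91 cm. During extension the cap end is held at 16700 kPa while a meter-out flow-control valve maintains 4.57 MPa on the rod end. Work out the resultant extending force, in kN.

Cap-side area A_cap = π/4 × (12.0 cm)² = 113.1 cm^2
Rod-side annular area A_ann = π/4 × (12.0² − 4.91²) = 94.16 cm^2
Net thrust = P_cap·A_cap − P_rod·A_ann = 188.9 kN − 43.03 kN

F ≈ 146 kN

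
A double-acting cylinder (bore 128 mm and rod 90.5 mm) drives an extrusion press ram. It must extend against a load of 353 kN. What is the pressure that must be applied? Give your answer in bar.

Cap-side area A_cap = π/4 × (128 mm)² = 12870 mm^2
P = F / A = 353 kN / A

P ≈ 274 bar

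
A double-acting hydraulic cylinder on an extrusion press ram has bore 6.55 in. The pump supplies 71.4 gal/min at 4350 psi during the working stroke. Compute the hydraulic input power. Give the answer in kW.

W ≈ 135 kW

Hydraulic power = P × Q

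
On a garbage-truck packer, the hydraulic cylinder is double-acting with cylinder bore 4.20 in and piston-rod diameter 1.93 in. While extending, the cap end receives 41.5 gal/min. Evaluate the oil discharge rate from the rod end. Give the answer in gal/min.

Cap-side area A_cap = π/4 × (4.20 in)² = 13.85 in^2
Rod-side annular area A_ann = π/4 × (4.20² − 1.93²) = 10.93 in^2
Piston speed v = Q_in/A_cap; rod-end outflow Q_out = v × A_ann = Q_in × A_ann/A_cap.

Q_out ≈ 32.7 gal/min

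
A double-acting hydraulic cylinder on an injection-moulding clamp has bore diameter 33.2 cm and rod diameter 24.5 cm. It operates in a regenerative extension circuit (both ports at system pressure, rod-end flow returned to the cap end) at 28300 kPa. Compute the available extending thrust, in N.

F ≈ 1.33e6 N

With equal pressure on both faces, forces on the annular region cancel; the net push is pressure × rod cross-section.
Rod cross-section A_rod = π/4 × (24.5 cm)² = 471.4 cm^2
F = P × A_rod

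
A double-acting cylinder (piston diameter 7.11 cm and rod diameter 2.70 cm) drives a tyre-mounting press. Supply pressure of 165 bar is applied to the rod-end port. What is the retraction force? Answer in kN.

Rod-side annular area A_ann = π/4 × (7.11² − 2.70²) = 33.98 cm^2
On retraction the pressure acts on the annular area (bore minus rod).
F = P × A_ann

F ≈ 56.1 kN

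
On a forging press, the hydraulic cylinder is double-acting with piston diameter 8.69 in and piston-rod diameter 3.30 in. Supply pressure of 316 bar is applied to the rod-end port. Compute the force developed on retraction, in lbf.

Rod-side annular area A_ann = π/4 × (8.69² − 3.30²) = 50.76 in^2
On retraction the pressure acts on the annular area (bore minus rod).
F = P × A_ann

F ≈ 2.33e5 lbf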